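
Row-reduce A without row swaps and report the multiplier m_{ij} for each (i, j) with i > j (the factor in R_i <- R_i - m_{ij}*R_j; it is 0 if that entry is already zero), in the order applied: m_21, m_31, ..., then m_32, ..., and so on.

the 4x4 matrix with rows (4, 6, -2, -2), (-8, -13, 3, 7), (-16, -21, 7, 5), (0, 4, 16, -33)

multipliers: -2, -4, 0, -3, -4, -3

Forward elimination:
R2 <- R2 - (-2)*R1:  [  0  -1  -1   3 ]
R3 <- R3 - (-4)*R1:  [  0   3  -1  -3 ]
R4: entry in column 1 is already 0 -> m_{41} = 0 (no row operation needed)
R3 <- R3 - (-3)*R2:  [  0   0  -4   6 ]
R4 <- R4 - (-4)*R2:  [   0    0   12  -21 ]
R4 <- R4 - (-3)*R3:  [  0   0   0  -3 ]
Multipliers (in order of application): m_{21} = -2, m_{31} = -4, m_{41} = 0, m_{32} = -3, m_{42} = -4, m_{43} = -3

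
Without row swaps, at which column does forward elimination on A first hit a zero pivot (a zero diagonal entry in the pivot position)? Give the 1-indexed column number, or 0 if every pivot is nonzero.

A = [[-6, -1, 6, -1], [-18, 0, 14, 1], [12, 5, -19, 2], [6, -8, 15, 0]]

Naive forward elimination:
R2 <- R2 - (3)*R1:  [  0   3  -4   4 ]
R3 <- R3 - (-2)*R1:  [  0   3  -7   0 ]
R4 <- R4 - (-1)*R1:  [  0  -9  21  -1 ]
R3 <- R3 - (1)*R2:  [  0   0  -3  -4 ]
R4 <- R4 - (-3)*R2:  [  0   0   9  11 ]
R4 <- R4 - (-3)*R3:  [  0   0   0  -1 ]
All pivots nonzero; naive elimination completes without hitting a zero pivot.

first zero-pivot column = 0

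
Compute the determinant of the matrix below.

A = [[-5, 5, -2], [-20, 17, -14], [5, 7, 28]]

det(A) = 30

Forward elimination:
R2 <- R2 - (4)*R1:  [  0  -3  -6 ]
R3 <- R3 - (-1)*R1:  [  0  12  26 ]
R3 <- R3 - (-4)*R2:  [ 0  0  2 ]
Upper-triangular form:
[ -5   5  -2 ]
[  0  -3  -6 ]
[  0   0   2 ]
det(A) = (-1)^0 * (-5) * (-3) * (2) = 30  (0 row swaps -> sign +1)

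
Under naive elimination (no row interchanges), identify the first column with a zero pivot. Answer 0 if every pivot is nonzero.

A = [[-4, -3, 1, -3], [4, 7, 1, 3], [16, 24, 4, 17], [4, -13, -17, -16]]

first zero-pivot column = 0

Naive forward elimination:
R2 <- R2 - (-1)*R1:  [ 0  4  2  0 ]
R3 <- R3 - (-4)*R1:  [  0  12   8   5 ]
R4 <- R4 - (-1)*R1:  [   0  -16  -16  -19 ]
R3 <- R3 - (3)*R2:  [ 0  0  2  5 ]
R4 <- R4 - (-4)*R2:  [   0    0   -8  -19 ]
R4 <- R4 - (-4)*R3:  [ 0  0  0  1 ]
All pivots nonzero; naive elimination completes without hitting a zero pivot.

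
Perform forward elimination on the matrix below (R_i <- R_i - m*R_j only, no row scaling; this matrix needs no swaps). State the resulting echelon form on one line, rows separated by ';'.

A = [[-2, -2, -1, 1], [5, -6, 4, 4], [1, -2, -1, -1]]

Forward elimination:
R2 <- R2 - (-5/2)*R1:  [    0   -11   3/2  13/2 ]
R3 <- R3 - (-1/2)*R1:  [    0    -3  -3/2  -1/2 ]
R3 <- R3 - (3/11)*R2:  [      0       0  -21/11  -25/11 ]
Row echelon form:
[ -2   -2      -1       1 ]
[  0  -11     3/2    13/2 ]
[  0    0  -21/11  -25/11 ]

REF = [-2 -2 -1 1; 0 -11 3/2 13/2; 0 0 -21/11 -25/11]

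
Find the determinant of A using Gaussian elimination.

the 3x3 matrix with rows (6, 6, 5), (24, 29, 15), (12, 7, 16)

Forward elimination:
R2 <- R2 - (4)*R1:  [  0   5  -5 ]
R3 <- R3 - (2)*R1:  [  0  -5   6 ]
R3 <- R3 - (-1)*R2:  [ 0  0  1 ]
Upper-triangular form:
[ 6  6   5 ]
[ 0  5  -5 ]
[ 0  0   1 ]
det(A) = (-1)^0 * (6) * (5) * (1) = 30  (0 row swaps -> sign +1)

det(A) = 30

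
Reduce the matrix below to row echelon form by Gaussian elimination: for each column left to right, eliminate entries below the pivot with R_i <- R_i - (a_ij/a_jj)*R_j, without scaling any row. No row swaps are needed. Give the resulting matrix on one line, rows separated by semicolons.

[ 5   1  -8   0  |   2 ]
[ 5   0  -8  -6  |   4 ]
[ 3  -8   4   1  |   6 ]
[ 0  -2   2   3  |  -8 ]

Forward elimination:
R2 <- R2 - (1)*R1:  [  0  -1   0  -6   2 ]
R3 <- R3 - (3/5)*R1:  [     0  -43/5   44/5      1   24/5 ]
R3 <- R3 - (43/5)*R2:  [     0      0   44/5  263/5  -62/5 ]
R4 <- R4 - (2)*R2:  [   0    0    2   15  -12 ]
R4 <- R4 - (5/22)*R3:  [       0        0        0    67/22  -101/11 ]
Row echelon form:
[ 5   1    -8      0  |        2 ]
[ 0  -1     0     -6  |        2 ]
[ 0   0  44/5  263/5  |    -62/5 ]
[ 0   0     0  67/22  |  -101/11 ]

REF = [5 1 -8 0 2; 0 -1 0 -6 2; 0 0 44/5 263/5 -62/5; 0 0 0 67/22 -101/11]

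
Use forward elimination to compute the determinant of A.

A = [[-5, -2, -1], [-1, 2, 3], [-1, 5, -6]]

Forward elimination:
R2 <- R2 - (1/5)*R1:  [    0  12/5  16/5 ]
R3 <- R3 - (1/5)*R1:  [     0   27/5  -29/5 ]
R3 <- R3 - (9/4)*R2:  [   0    0  -13 ]
Upper-triangular form:
[ -5    -2    -1 ]
[  0  12/5  16/5 ]
[  0     0   -13 ]
det(A) = (-1)^0 * (-5) * (12/5) * (-13) = 156  (0 row swaps -> sign +1)

det(A) = 156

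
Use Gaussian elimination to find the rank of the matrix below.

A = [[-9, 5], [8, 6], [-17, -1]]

Row reduction:
R2 <- R2 - (-8/9)*R1:  [    0  94/9 ]
R3 <- R3 - (17/9)*R1:  [     0  -94/9 ]
R3 <- R3 - (-1)*R2:  [ 0  0 ]
Row echelon form:
[ -9     5 ]
[  0  94/9 ]
[  0     0 ]
Nonzero rows / pivot columns: 2

rank(A) = 2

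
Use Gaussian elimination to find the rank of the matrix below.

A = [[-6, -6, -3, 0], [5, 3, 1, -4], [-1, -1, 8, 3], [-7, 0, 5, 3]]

rank(A) = 4

Row reduction:
R2 <- R2 - (-5/6)*R1:  [    0    -2  -3/2    -4 ]
R3 <- R3 - (1/6)*R1:  [    0     0  17/2     3 ]
R4 <- R4 - (7/6)*R1:  [    0     7  17/2     3 ]
R4 <- R4 - (-7/2)*R2:  [    0     0  13/4   -11 ]
R4 <- R4 - (13/34)*R3:  [       0        0        0  -413/34 ]
Row echelon form:
[ -6  -6    -3        0 ]
[  0  -2  -3/2       -4 ]
[  0   0  17/2        3 ]
[  0   0     0  -413/34 ]
Nonzero rows / pivot columns: 4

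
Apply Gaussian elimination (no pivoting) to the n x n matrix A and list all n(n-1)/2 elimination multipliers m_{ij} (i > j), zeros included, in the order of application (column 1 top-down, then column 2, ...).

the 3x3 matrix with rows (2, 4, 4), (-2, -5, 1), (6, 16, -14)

Forward elimination:
R2 <- R2 - (-1)*R1:  [  0  -1   5 ]
R3 <- R3 - (3)*R1:  [   0    4  -26 ]
R3 <- R3 - (-4)*R2:  [  0   0  -6 ]
Multipliers (in order of application): m_{21} = -1, m_{31} = 3, m_{32} = -4

multipliers: -1, 3, -4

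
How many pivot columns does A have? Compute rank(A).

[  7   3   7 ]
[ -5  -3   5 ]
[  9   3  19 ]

Row reduction:
R2 <- R2 - (-5/7)*R1:  [    0  -6/7    10 ]
R3 <- R3 - (9/7)*R1:  [    0  -6/7    10 ]
R3 <- R3 - (1)*R2:  [ 0  0  0 ]
Row echelon form:
[ 7     3   7 ]
[ 0  -6/7  10 ]
[ 0     0   0 ]
Nonzero rows / pivot columns: 2

rank(A) = 2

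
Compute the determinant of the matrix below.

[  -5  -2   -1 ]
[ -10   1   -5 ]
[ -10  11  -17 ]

det(A) = 150

Forward elimination:
R2 <- R2 - (2)*R1:  [  0   5  -3 ]
R3 <- R3 - (2)*R1:  [   0   15  -15 ]
R3 <- R3 - (3)*R2:  [  0   0  -6 ]
Upper-triangular form:
[ -5  -2  -1 ]
[  0   5  -3 ]
[  0   0  -6 ]
det(A) = (-1)^0 * (-5) * (5) * (-6) = 150  (0 row swaps -> sign +1)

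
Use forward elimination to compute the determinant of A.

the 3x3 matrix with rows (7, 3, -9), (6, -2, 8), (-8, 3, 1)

Forward elimination:
R2 <- R2 - (6/7)*R1:  [     0  -32/7  110/7 ]
R3 <- R3 - (-8/7)*R1:  [     0   45/7  -65/7 ]
R3 <- R3 - (-45/32)*R2:  [      0       0  205/16 ]
Upper-triangular form:
[ 7      3      -9 ]
[ 0  -32/7   110/7 ]
[ 0      0  205/16 ]
det(A) = (-1)^0 * (7) * (-32/7) * (205/16) = -410  (0 row swaps -> sign +1)

det(A) = -410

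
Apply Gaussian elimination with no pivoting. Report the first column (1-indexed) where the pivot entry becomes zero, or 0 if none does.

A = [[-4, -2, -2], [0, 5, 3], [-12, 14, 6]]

first zero-pivot column = 3

Naive forward elimination:
R3 <- R3 - (3)*R1:  [  0  20  12 ]
R3 <- R3 - (4)*R2:  [ 0  0  0 ]
Matrix at this point:
[ -4  -2  -2 ]
[  0   5   3 ]
[  0   0   0 ]
Pivot entry (3,3) in the last row is zero and there are no rows below to swap with -> zero pivot in column 3 (A is singular).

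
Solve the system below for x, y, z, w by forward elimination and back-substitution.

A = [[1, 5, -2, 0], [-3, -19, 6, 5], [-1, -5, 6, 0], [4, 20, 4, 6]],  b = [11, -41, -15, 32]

Forward elimination on [A|b]:
R2 <- R2 - (-3)*R1:  [  0  -4   0   5  -8 ]
R3 <- R3 - (-1)*R1:  [  0   0   4   0  -4 ]
R4 <- R4 - (4)*R1:  [   0    0   12    6  -12 ]
R4 <- R4 - (3)*R3:  [ 0  0  0  6  0 ]
Row echelon form:
[ 1   5  -2  0  |  11 ]
[ 0  -4   0  5  |  -8 ]
[ 0   0   4  0  |  -4 ]
[ 0   0   0  6  |   0 ]
Back-substitution:
w = (0) / 6 = 0
z = (-4) / 4 = -1
y = (-8 - (5)*(0)) / -4 = 2
x = (11 - (5)*(2) - (-2)*(-1)) / 1 = -1

(-1, 2, -1, 0)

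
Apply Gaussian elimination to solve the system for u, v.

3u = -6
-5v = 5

Forward elimination on [A|b]:
Row echelon form:
[ 3   0  |  -6 ]
[ 0  -5  |   5 ]
Back-substitution:
v = (5) / -5 = -1
u = (-6) / 3 = -2

(-2, -1)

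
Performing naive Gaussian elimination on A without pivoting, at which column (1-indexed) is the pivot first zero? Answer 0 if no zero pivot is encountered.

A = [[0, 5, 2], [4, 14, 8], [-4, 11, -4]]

Naive forward elimination:
Pivot entry (1,1) is zero but row 2 has 4 in column 1 -> naive elimination stops; a row interchange (e.g. R1 <-> R2) would be required here.

first zero-pivot column = 1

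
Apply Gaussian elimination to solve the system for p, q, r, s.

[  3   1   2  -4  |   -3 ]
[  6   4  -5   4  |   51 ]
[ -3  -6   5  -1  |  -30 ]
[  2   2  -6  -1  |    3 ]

Forward elimination on [A|b]:
R2 <- R2 - (2)*R1:  [  0   2  -9  12  57 ]
R3 <- R3 - (-1)*R1:  [   0   -5    7   -5  -33 ]
R4 <- R4 - (2/3)*R1:  [     0    4/3  -22/3    5/3      5 ]
R3 <- R3 - (-5/2)*R2:  [     0      0  -31/2     25  219/2 ]
R4 <- R4 - (2/3)*R2:  [     0      0   -4/3  -19/3    -33 ]
R4 <- R4 - (8/93)*R3:  [        0         0         0   -263/31  -1315/31 ]
Row echelon form:
[ 3  1      2       -4  |        -3 ]
[ 0  2     -9       12  |        57 ]
[ 0  0  -31/2       25  |     219/2 ]
[ 0  0      0  -263/31  |  -1315/31 ]
Back-substitution:
s = (-1315/31) / (-263/31) = 5
r = (219/2 - (25)*(5)) / (-31/2) = 1
q = (57 - (-9)*(1) - (12)*(5)) / 2 = 3
p = (-3 - (1)*(3) - (2)*(1) - (-4)*(5)) / 3 = 4

(4, 3, 1, 5)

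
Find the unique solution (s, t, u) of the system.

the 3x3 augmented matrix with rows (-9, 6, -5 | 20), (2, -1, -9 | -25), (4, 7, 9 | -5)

Forward elimination on [A|b]:
R2 <- R2 - (-2/9)*R1:  [      0     1/3   -91/9  -185/9 ]
R3 <- R3 - (-4/9)*R1:  [    0  29/3  61/9  35/9 ]
R3 <- R3 - (29)*R2:  [   0    0  300  600 ]
Row echelon form:
[ -9    6     -5  |      20 ]
[  0  1/3  -91/9  |  -185/9 ]
[  0    0    300  |     600 ]
Back-substitution:
u = (600) / 300 = 2
t = (-185/9 - (-91/9)*(2)) / (1/3) = -1
s = (20 - (6)*(-1) - (-5)*(2)) / -9 = -4

(-4, -1, 2)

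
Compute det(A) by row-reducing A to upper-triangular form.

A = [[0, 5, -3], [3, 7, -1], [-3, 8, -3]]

Forward elimination:
R1 <-> R2   (pivot in column 1 was zero)
[  3  7  -1 ]
[  0  5  -3 ]
[ -3  8  -3 ]
R3 <- R3 - (-1)*R1:  [  0  15  -4 ]
R3 <- R3 - (3)*R2:  [ 0  0  5 ]
Upper-triangular form:
[ 3  7  -1 ]
[ 0  5  -3 ]
[ 0  0   5 ]
det(A) = (-1)^1 * (3) * (5) * (5) = -75  (1 row swap -> sign -1)

det(A) = -75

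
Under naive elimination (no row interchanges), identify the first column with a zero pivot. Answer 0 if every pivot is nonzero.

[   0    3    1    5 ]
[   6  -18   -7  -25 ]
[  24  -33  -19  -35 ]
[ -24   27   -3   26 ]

first zero-pivot column = 1

Naive forward elimination:
Pivot entry (1,1) is zero but row 2 has 6 in column 1 -> naive elimination stops; a row interchange (e.g. R1 <-> R2) would be required here.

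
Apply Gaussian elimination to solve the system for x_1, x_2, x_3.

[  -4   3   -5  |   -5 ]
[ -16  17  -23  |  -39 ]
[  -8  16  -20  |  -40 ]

(0, -5, -2)

Forward elimination on [A|b]:
R2 <- R2 - (4)*R1:  [   0    5   -3  -19 ]
R3 <- R3 - (2)*R1:  [   0   10  -10  -30 ]
R3 <- R3 - (2)*R2:  [  0   0  -4   8 ]
Row echelon form:
[ -4  3  -5  |   -5 ]
[  0  5  -3  |  -19 ]
[  0  0  -4  |    8 ]
Back-substitution:
x_3 = (8) / -4 = -2
x_2 = (-19 - (-3)*(-2)) / 5 = -5
x_1 = (-5 - (3)*(-5) - (-5)*(-2)) / -4 = 0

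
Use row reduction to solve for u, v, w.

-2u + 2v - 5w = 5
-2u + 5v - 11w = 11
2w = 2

Forward elimination on [A|b]:
R2 <- R2 - (1)*R1:  [  0   3  -6   6 ]
Row echelon form:
[ -2  2  -5  |  5 ]
[  0  3  -6  |  6 ]
[  0  0   2  |  2 ]
Back-substitution:
w = (2) / 2 = 1
v = (6 - (-6)*(1)) / 3 = 4
u = (5 - (2)*(4) - (-5)*(1)) / -2 = -1

(-1, 4, 1)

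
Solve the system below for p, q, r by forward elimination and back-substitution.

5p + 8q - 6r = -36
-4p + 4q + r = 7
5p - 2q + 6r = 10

(-2, -1, 3)

Forward elimination on [A|b]:
R2 <- R2 - (-4/5)*R1:  [      0    52/5   -19/5  -109/5 ]
R3 <- R3 - (1)*R1:  [   0  -10   12   46 ]
R3 <- R3 - (-25/26)*R2:  [      0       0  217/26  651/26 ]
Row echelon form:
[ 5     8      -6  |     -36 ]
[ 0  52/5   -19/5  |  -109/5 ]
[ 0     0  217/26  |  651/26 ]
Back-substitution:
r = (651/26) / (217/26) = 3
q = (-109/5 - (-19/5)*(3)) / (52/5) = -1
p = (-36 - (8)*(-1) - (-6)*(3)) / 5 = -2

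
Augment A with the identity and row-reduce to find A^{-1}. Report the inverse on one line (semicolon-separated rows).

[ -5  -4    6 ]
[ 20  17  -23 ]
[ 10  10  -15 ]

Gauss-Jordan on [A | I]:
R1 <- (1/-5)*R1:  [    1   4/5  -6/5  |  -1/5     0     0 ]
R2 <- R2 - (20)*R1:  [ 0  1  1  |  4  1  0 ]
R3 <- R3 - (10)*R1:  [  0   2  -3  |   2   0   1 ]
R1 <- R1 - (4/5)*R2:  [     1      0     -2  |  -17/5   -4/5      0 ]
R3 <- R3 - (2)*R2:  [  0   0  -5  |  -6  -2   1 ]
R3 <- (1/-5)*R3:  [    0     0     1  |   6/5   2/5  -1/5 ]
R1 <- R1 - (-2)*R3:  [    1     0     0  |    -1     0  -2/5 ]
R2 <- R2 - (1)*R3:  [    0     1     0  |  14/5   3/5   1/5 ]
Right block of [I | A^{-1}] is the inverse:
[   -1    0  -2/5 ]
[ 14/5  3/5   1/5 ]
[  6/5  2/5  -1/5 ]

inverse = [-1 0 -2/5; 14/5 3/5 1/5; 6/5 2/5 -1/5]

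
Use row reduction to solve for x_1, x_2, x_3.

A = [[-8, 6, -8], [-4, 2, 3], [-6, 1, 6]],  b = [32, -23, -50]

(4, 4, -5)

Forward elimination on [A|b]:
R2 <- R2 - (1/2)*R1:  [   0   -1    7  -39 ]
R3 <- R3 - (3/4)*R1:  [    0  -7/2    12   -74 ]
R3 <- R3 - (7/2)*R2:  [     0      0  -25/2  125/2 ]
Row echelon form:
[ -8   6     -8  |     32 ]
[  0  -1      7  |    -39 ]
[  0   0  -25/2  |  125/2 ]
Back-substitution:
x_3 = (125/2) / (-25/2) = -5
x_2 = (-39 - (7)*(-5)) / -1 = 4
x_1 = (32 - (6)*(4) - (-8)*(-5)) / -8 = 4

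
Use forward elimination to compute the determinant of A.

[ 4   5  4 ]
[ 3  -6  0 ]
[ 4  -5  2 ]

det(A) = -42

Forward elimination:
R2 <- R2 - (3/4)*R1:  [     0  -39/4     -3 ]
R3 <- R3 - (1)*R1:  [   0  -10   -2 ]
R3 <- R3 - (40/39)*R2:  [     0      0  14/13 ]
Upper-triangular form:
[ 4      5      4 ]
[ 0  -39/4     -3 ]
[ 0      0  14/13 ]
det(A) = (-1)^0 * (4) * (-39/4) * (14/13) = -42  (0 row swaps -> sign +1)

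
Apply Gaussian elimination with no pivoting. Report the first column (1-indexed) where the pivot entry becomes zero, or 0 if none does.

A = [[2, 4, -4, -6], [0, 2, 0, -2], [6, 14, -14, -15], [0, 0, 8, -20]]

first zero-pivot column = 4

Naive forward elimination:
R3 <- R3 - (3)*R1:  [  0   2  -2   3 ]
R3 <- R3 - (1)*R2:  [  0   0  -2   5 ]
R4 <- R4 - (-4)*R3:  [ 0  0  0  0 ]
Matrix at this point:
[ 2  4  -4  -6 ]
[ 0  2   0  -2 ]
[ 0  0  -2   5 ]
[ 0  0   0   0 ]
Pivot entry (4,4) in the last row is zero and there are no rows below to swap with -> zero pivot in column 4 (A is singular).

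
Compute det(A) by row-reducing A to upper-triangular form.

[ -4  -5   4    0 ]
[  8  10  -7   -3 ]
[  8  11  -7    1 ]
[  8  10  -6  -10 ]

Forward elimination:
R2 <- R2 - (-2)*R1:  [  0   0   1  -3 ]
R3 <- R3 - (-2)*R1:  [ 0  1  1  1 ]
R4 <- R4 - (-2)*R1:  [   0    0    2  -10 ]
R2 <-> R3   (pivot in column 2 was zero)
[ -4  -5  4    0 ]
[  0   1  1    1 ]
[  0   0  1   -3 ]
[  0   0  2  -10 ]
R4 <- R4 - (2)*R3:  [  0   0   0  -4 ]
Upper-triangular form:
[ -4  -5  4   0 ]
[  0   1  1   1 ]
[  0   0  1  -3 ]
[  0   0  0  -4 ]
det(A) = (-1)^1 * (-4) * (1) * (1) * (-4) = -16  (1 row swap -> sign -1)

det(A) = -16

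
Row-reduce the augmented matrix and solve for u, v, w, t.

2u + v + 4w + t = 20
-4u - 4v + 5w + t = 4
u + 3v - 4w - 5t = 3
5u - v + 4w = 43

(5, -2, 4, -4)

Forward elimination on [A|b]:
R2 <- R2 - (-2)*R1:  [  0  -2  13   3  44 ]
R3 <- R3 - (1/2)*R1:  [     0    5/2     -6  -11/2     -7 ]
R4 <- R4 - (5/2)*R1:  [    0  -7/2    -6  -5/2    -7 ]
R3 <- R3 - (-5/4)*R2:  [    0     0  41/4  -7/4    48 ]
R4 <- R4 - (7/4)*R2:  [      0       0  -115/4   -31/4     -84 ]
R4 <- R4 - (-115/41)*R3:  [       0        0        0  -519/41  2076/41 ]
Row echelon form:
[ 2   1     4        1  |       20 ]
[ 0  -2    13        3  |       44 ]
[ 0   0  41/4     -7/4  |       48 ]
[ 0   0     0  -519/41  |  2076/41 ]
Back-substitution:
t = (2076/41) / (-519/41) = -4
w = (48 - (-7/4)*(-4)) / (41/4) = 4
v = (44 - (13)*(4) - (3)*(-4)) / -2 = -2
u = (20 - (1)*(-2) - (4)*(4) - (1)*(-4)) / 2 = 5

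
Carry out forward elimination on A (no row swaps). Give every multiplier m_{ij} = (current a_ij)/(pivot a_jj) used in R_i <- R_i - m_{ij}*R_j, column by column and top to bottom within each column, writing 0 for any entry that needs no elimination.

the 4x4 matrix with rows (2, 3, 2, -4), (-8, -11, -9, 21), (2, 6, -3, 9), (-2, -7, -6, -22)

Forward elimination:
R2 <- R2 - (-4)*R1:  [  0   1  -1   5 ]
R3 <- R3 - (1)*R1:  [  0   3  -5  13 ]
R4 <- R4 - (-1)*R1:  [   0   -4   -4  -26 ]
R3 <- R3 - (3)*R2:  [  0   0  -2  -2 ]
R4 <- R4 - (-4)*R2:  [  0   0  -8  -6 ]
R4 <- R4 - (4)*R3:  [ 0  0  0  2 ]
Multipliers (in order of application): m_{21} = -4, m_{31} = 1, m_{41} = -1, m_{32} = 3, m_{42} = -4, m_{43} = 4

multipliers: -4, 1, -1, 3, -4, 4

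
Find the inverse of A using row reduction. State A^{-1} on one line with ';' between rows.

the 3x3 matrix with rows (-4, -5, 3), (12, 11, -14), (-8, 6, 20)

Gauss-Jordan on [A | I]:
R1 <- (1/-4)*R1:  [    1   5/4  -3/4  |  -1/4     0     0 ]
R2 <- R2 - (12)*R1:  [  0  -4  -5  |   3   1   0 ]
R3 <- R3 - (-8)*R1:  [  0  16  14  |  -2   0   1 ]
R2 <- (1/-4)*R2:  [    0     1   5/4  |  -3/4  -1/4     0 ]
R1 <- R1 - (5/4)*R2:  [      1       0  -37/16  |   11/16    5/16       0 ]
R3 <- R3 - (16)*R2:  [  0   0  -6  |  10   4   1 ]
R3 <- (1/-6)*R3:  [    0     0     1  |  -5/3  -2/3  -1/6 ]
R1 <- R1 - (-37/16)*R3:  [      1       0       0  |   -19/6  -59/48  -37/96 ]
R2 <- R2 - (5/4)*R3:  [    0     1     0  |   4/3  7/12  5/24 ]
Right block of [I | A^{-1}] is the inverse:
[ -19/6  -59/48  -37/96 ]
[   4/3    7/12    5/24 ]
[  -5/3    -2/3    -1/6 ]

inverse = [-19/6 -59/48 -37/96; 4/3 7/12 5/24; -5/3 -2/3 -1/6]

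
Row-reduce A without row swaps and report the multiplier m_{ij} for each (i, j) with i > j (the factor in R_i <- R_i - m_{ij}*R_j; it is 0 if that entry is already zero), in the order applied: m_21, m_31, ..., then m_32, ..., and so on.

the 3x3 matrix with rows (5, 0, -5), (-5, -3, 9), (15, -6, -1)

Forward elimination:
R2 <- R2 - (-1)*R1:  [  0  -3   4 ]
R3 <- R3 - (3)*R1:  [  0  -6  14 ]
R3 <- R3 - (2)*R2:  [ 0  0  6 ]
Multipliers (in order of application): m_{21} = -1, m_{31} = 3, m_{32} = 2

multipliers: -1, 3, 2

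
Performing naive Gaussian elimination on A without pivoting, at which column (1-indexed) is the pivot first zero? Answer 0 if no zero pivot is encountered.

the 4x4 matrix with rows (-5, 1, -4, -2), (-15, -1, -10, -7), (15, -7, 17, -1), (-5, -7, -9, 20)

first zero-pivot column = 0

Naive forward elimination:
R2 <- R2 - (3)*R1:  [  0  -4   2  -1 ]
R3 <- R3 - (-3)*R1:  [  0  -4   5  -7 ]
R4 <- R4 - (1)*R1:  [  0  -8  -5  22 ]
R3 <- R3 - (1)*R2:  [  0   0   3  -6 ]
R4 <- R4 - (2)*R2:  [  0   0  -9  24 ]
R4 <- R4 - (-3)*R3:  [ 0  0  0  6 ]
All pivots nonzero; naive elimination completes without hitting a zero pivot.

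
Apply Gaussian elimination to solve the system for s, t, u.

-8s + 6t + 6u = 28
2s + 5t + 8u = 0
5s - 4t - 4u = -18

Forward elimination on [A|b]:
R2 <- R2 - (-1/4)*R1:  [    0  13/2  19/2     7 ]
R3 <- R3 - (-5/8)*R1:  [    0  -1/4  -1/4  -1/2 ]
R3 <- R3 - (-1/26)*R2:  [     0      0   3/26  -3/13 ]
Row echelon form:
[ -8     6     6  |     28 ]
[  0  13/2  19/2  |      7 ]
[  0     0  3/26  |  -3/13 ]
Back-substitution:
u = (-3/13) / (3/26) = -2
t = (7 - (19/2)*(-2)) / (13/2) = 4
s = (28 - (6)*(4) - (6)*(-2)) / -8 = -2

(-2, 4, -2)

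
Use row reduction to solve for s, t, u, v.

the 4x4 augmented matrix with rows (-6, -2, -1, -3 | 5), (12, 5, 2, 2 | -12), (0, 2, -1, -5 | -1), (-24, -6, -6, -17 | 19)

(-2, 2, 0, 1)

Forward elimination on [A|b]:
R2 <- R2 - (-2)*R1:  [  0   1   0  -4  -2 ]
R4 <- R4 - (4)*R1:  [  0   2  -2  -5  -1 ]
R3 <- R3 - (2)*R2:  [  0   0  -1   3   3 ]
R4 <- R4 - (2)*R2:  [  0   0  -2   3   3 ]
R4 <- R4 - (2)*R3:  [  0   0   0  -3  -3 ]
Row echelon form:
[ -6  -2  -1  -3  |   5 ]
[  0   1   0  -4  |  -2 ]
[  0   0  -1   3  |   3 ]
[  0   0   0  -3  |  -3 ]
Back-substitution:
v = (-3) / -3 = 1
u = (3 - (3)*(1)) / -1 = 0
t = (-2 - (-4)*(1)) / 1 = 2
s = (5 - (-2)*(2) - (-1)*(0) - (-3)*(1)) / -6 = -2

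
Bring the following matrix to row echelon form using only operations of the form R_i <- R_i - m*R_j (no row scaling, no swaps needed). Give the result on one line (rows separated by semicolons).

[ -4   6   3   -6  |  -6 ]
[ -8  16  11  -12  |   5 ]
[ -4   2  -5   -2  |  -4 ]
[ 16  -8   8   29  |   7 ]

Forward elimination:
R2 <- R2 - (2)*R1:  [  0   4   5   0  17 ]
R3 <- R3 - (1)*R1:  [  0  -4  -8   4   2 ]
R4 <- R4 - (-4)*R1:  [   0   16   20    5  -17 ]
R3 <- R3 - (-1)*R2:  [  0   0  -3   4  19 ]
R4 <- R4 - (4)*R2:  [   0    0    0    5  -85 ]
Row echelon form:
[ -4  6   3  -6  |   -6 ]
[  0  4   5   0  |   17 ]
[  0  0  -3   4  |   19 ]
[  0  0   0   5  |  -85 ]

REF = [-4 6 3 -6 -6; 0 4 5 0 17; 0 0 -3 4 19; 0 0 0 5 -85]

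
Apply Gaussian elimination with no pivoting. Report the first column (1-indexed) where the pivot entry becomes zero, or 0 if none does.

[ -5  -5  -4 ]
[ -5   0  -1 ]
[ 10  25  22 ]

first zero-pivot column = 0

Naive forward elimination:
R2 <- R2 - (1)*R1:  [ 0  5  3 ]
R3 <- R3 - (-2)*R1:  [  0  15  14 ]
R3 <- R3 - (3)*R2:  [ 0  0  5 ]
All pivots nonzero; naive elimination completes without hitting a zero pivot.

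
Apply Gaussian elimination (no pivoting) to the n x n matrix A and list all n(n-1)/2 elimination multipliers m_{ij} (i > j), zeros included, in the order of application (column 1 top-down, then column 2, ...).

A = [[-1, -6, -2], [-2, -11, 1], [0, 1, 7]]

multipliers: 2, 0, 1

Forward elimination:
R2 <- R2 - (2)*R1:  [ 0  1  5 ]
R3: entry in column 1 is already 0 -> m_{31} = 0 (no row operation needed)
R3 <- R3 - (1)*R2:  [ 0  0  2 ]
Multipliers (in order of application): m_{21} = 2, m_{31} = 0, m_{32} = 1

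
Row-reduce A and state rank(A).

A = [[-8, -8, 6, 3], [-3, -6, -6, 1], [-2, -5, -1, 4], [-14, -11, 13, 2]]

rank(A) = 3

Row reduction:
R2 <- R2 - (3/8)*R1:  [     0     -3  -33/4   -1/8 ]
R3 <- R3 - (1/4)*R1:  [    0    -3  -5/2  13/4 ]
R4 <- R4 - (7/4)*R1:  [     0      3    5/2  -13/4 ]
R3 <- R3 - (1)*R2:  [    0     0  23/4  27/8 ]
R4 <- R4 - (-1)*R2:  [     0      0  -23/4  -27/8 ]
R4 <- R4 - (-1)*R3:  [ 0  0  0  0 ]
Row echelon form:
[ -8  -8      6     3 ]
[  0  -3  -33/4  -1/8 ]
[  0   0   23/4  27/8 ]
[  0   0      0     0 ]
Nonzero rows / pivot columns: 3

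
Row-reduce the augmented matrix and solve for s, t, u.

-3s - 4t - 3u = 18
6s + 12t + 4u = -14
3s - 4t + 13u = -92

(-5, 3, -5)

Forward elimination on [A|b]:
R2 <- R2 - (-2)*R1:  [  0   4  -2  22 ]
R3 <- R3 - (-1)*R1:  [   0   -8   10  -74 ]
R3 <- R3 - (-2)*R2:  [   0    0    6  -30 ]
Row echelon form:
[ -3  -4  -3  |   18 ]
[  0   4  -2  |   22 ]
[  0   0   6  |  -30 ]
Back-substitution:
u = (-30) / 6 = -5
t = (22 - (-2)*(-5)) / 4 = 3
s = (18 - (-4)*(3) - (-3)*(-5)) / -3 = -5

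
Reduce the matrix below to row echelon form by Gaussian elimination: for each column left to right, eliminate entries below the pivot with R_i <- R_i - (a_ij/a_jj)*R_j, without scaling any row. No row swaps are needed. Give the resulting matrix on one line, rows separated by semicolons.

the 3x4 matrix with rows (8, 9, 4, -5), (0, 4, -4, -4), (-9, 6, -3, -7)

REF = [8 9 4 -5; 0 4 -4 -4; 0 0 141/8 7/2]

Forward elimination:
R3 <- R3 - (-9/8)*R1:  [      0   129/8     3/2  -101/8 ]
R3 <- R3 - (129/32)*R2:  [     0      0  141/8    7/2 ]
Row echelon form:
[ 8  9      4   -5 ]
[ 0  4     -4   -4 ]
[ 0  0  141/8  7/2 ]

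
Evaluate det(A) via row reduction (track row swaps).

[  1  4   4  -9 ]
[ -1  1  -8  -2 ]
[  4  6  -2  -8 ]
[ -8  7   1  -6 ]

det(A) = -2940

Forward elimination:
R2 <- R2 - (-1)*R1:  [   0    5   -4  -11 ]
R3 <- R3 - (4)*R1:  [   0  -10  -18   28 ]
R4 <- R4 - (-8)*R1:  [   0   39   33  -78 ]
R3 <- R3 - (-2)*R2:  [   0    0  -26    6 ]
R4 <- R4 - (39/5)*R2:  [     0      0  321/5   39/5 ]
R4 <- R4 - (-321/130)*R3:  [      0       0       0  294/13 ]
Upper-triangular form:
[ 1  4    4      -9 ]
[ 0  5   -4     -11 ]
[ 0  0  -26       6 ]
[ 0  0    0  294/13 ]
det(A) = (-1)^0 * (1) * (5) * (-26) * (294/13) = -2940  (0 row swaps -> sign +1)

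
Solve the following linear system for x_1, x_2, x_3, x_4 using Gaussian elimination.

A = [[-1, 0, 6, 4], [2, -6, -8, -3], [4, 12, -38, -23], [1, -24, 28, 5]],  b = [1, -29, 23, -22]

(5, 4, 3, -3)

Forward elimination on [A|b]:
R2 <- R2 - (-2)*R1:  [   0   -6    4    5  -27 ]
R3 <- R3 - (-4)*R1:  [   0   12  -14   -7   27 ]
R4 <- R4 - (-1)*R1:  [   0  -24   34    9  -21 ]
R3 <- R3 - (-2)*R2:  [   0    0   -6    3  -27 ]
R4 <- R4 - (4)*R2:  [   0    0   18  -11   87 ]
R4 <- R4 - (-3)*R3:  [  0   0   0  -2   6 ]
Row echelon form:
[ -1   0   6   4  |    1 ]
[  0  -6   4   5  |  -27 ]
[  0   0  -6   3  |  -27 ]
[  0   0   0  -2  |    6 ]
Back-substitution:
x_4 = (6) / -2 = -3
x_3 = (-27 - (3)*(-3)) / -6 = 3
x_2 = (-27 - (4)*(3) - (5)*(-3)) / -6 = 4
x_1 = (1 - (6)*(3) - (4)*(-3)) / -1 = 5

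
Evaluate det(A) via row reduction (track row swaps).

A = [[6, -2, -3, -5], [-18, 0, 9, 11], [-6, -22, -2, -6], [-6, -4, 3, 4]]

det(A) = 540

Forward elimination:
R2 <- R2 - (-3)*R1:  [  0  -6   0  -4 ]
R3 <- R3 - (-1)*R1:  [   0  -24   -5  -11 ]
R4 <- R4 - (-1)*R1:  [  0  -6   0  -1 ]
R3 <- R3 - (4)*R2:  [  0   0  -5   5 ]
R4 <- R4 - (1)*R2:  [ 0  0  0  3 ]
Upper-triangular form:
[ 6  -2  -3  -5 ]
[ 0  -6   0  -4 ]
[ 0   0  -5   5 ]
[ 0   0   0   3 ]
det(A) = (-1)^0 * (6) * (-6) * (-5) * (3) = 540  (0 row swaps -> sign +1)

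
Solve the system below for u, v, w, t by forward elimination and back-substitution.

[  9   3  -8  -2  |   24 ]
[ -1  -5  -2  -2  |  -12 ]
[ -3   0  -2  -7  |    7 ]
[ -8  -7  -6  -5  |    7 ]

Forward elimination on [A|b]:
R2 <- R2 - (-1/9)*R1:  [     0  -14/3  -26/9  -20/9  -28/3 ]
R3 <- R3 - (-1/3)*R1:  [     0      1  -14/3  -23/3     15 ]
R4 <- R4 - (-8/9)*R1:  [      0   -13/3  -118/9   -61/9    85/3 ]
R3 <- R3 - (-3/14)*R2:  [     0      0  -37/7  -57/7     13 ]
R4 <- R4 - (13/14)*R2:  [     0      0  -73/7  -33/7     37 ]
R4 <- R4 - (73/37)*R3:  [      0       0       0  420/37  420/37 ]
Row echelon form:
[ 9      3     -8      -2  |      24 ]
[ 0  -14/3  -26/9   -20/9  |   -28/3 ]
[ 0      0  -37/7   -57/7  |      13 ]
[ 0      0      0  420/37  |  420/37 ]
Back-substitution:
t = (420/37) / (420/37) = 1
w = (13 - (-57/7)*(1)) / (-37/7) = -4
v = (-28/3 - (-26/9)*(-4) - (-20/9)*(1)) / (-14/3) = 4
u = (24 - (3)*(4) - (-8)*(-4) - (-2)*(1)) / 9 = -2

(-2, 4, -4, 1)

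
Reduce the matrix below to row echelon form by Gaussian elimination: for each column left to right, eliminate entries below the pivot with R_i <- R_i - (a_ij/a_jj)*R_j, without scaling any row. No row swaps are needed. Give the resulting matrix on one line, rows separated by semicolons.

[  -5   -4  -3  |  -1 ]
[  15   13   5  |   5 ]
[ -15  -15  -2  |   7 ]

Forward elimination:
R2 <- R2 - (-3)*R1:  [  0   1  -4   2 ]
R3 <- R3 - (3)*R1:  [  0  -3   7  10 ]
R3 <- R3 - (-3)*R2:  [  0   0  -5  16 ]
Row echelon form:
[ -5  -4  -3  |  -1 ]
[  0   1  -4  |   2 ]
[  0   0  -5  |  16 ]

REF = [-5 -4 -3 -1; 0 1 -4 2; 0 0 -5 16]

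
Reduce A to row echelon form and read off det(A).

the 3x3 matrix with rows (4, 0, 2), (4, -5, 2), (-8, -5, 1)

Forward elimination:
R2 <- R2 - (1)*R1:  [  0  -5   0 ]
R3 <- R3 - (-2)*R1:  [  0  -5   5 ]
R3 <- R3 - (1)*R2:  [ 0  0  5 ]
Upper-triangular form:
[ 4   0  2 ]
[ 0  -5  0 ]
[ 0   0  5 ]
det(A) = (-1)^0 * (4) * (-5) * (5) = -100  (0 row swaps -> sign +1)

det(A) = -100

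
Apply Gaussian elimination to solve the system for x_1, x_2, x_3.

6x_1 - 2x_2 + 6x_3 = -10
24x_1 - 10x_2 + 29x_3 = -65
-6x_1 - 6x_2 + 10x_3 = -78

(3, 5, -3)

Forward elimination on [A|b]:
R2 <- R2 - (4)*R1:  [   0   -2    5  -25 ]
R3 <- R3 - (-1)*R1:  [   0   -8   16  -88 ]
R3 <- R3 - (4)*R2:  [  0   0  -4  12 ]
Row echelon form:
[ 6  -2   6  |  -10 ]
[ 0  -2   5  |  -25 ]
[ 0   0  -4  |   12 ]
Back-substitution:
x_3 = (12) / -4 = -3
x_2 = (-25 - (5)*(-3)) / -2 = 5
x_1 = (-10 - (-2)*(5) - (6)*(-3)) / 6 = 3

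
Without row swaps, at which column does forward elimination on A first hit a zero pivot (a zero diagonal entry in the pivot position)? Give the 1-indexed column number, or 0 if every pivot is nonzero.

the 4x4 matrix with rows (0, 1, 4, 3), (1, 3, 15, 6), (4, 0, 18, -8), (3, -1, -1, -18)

Naive forward elimination:
Pivot entry (1,1) is zero but row 2 has 1 in column 1 -> naive elimination stops; a row interchange (e.g. R1 <-> R2) would be required here.

first zero-pivot column = 1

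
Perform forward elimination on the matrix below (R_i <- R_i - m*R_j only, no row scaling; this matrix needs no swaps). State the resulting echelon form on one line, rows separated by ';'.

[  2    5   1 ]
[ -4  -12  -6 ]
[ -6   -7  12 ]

Forward elimination:
R2 <- R2 - (-2)*R1:  [  0  -2  -4 ]
R3 <- R3 - (-3)*R1:  [  0   8  15 ]
R3 <- R3 - (-4)*R2:  [  0   0  -1 ]
Row echelon form:
[ 2   5   1 ]
[ 0  -2  -4 ]
[ 0   0  -1 ]

REF = [2 5 1; 0 -2 -4; 0 0 -1]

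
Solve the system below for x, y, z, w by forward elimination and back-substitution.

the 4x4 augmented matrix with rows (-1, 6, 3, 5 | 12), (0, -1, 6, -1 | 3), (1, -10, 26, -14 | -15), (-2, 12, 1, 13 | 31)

Forward elimination on [A|b]:
R3 <- R3 - (-1)*R1:  [  0  -4  29  -9  -3 ]
R4 <- R4 - (2)*R1:  [  0   0  -5   3   7 ]
R3 <- R3 - (4)*R2:  [   0    0    5   -5  -15 ]
R4 <- R4 - (-1)*R3:  [  0   0   0  -2  -8 ]
Row echelon form:
[ -1   6  3   5  |   12 ]
[  0  -1  6  -1  |    3 ]
[  0   0  5  -5  |  -15 ]
[  0   0  0  -2  |   -8 ]
Back-substitution:
w = (-8) / -2 = 4
z = (-15 - (-5)*(4)) / 5 = 1
y = (3 - (6)*(1) - (-1)*(4)) / -1 = -1
x = (12 - (6)*(-1) - (3)*(1) - (5)*(4)) / -1 = 5

(5, -1, 1, 4)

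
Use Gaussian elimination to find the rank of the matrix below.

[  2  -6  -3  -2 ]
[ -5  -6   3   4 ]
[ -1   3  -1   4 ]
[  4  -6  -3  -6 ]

rank(A) = 4

Row reduction:
R2 <- R2 - (-5/2)*R1:  [    0   -21  -9/2    -1 ]
R3 <- R3 - (-1/2)*R1:  [    0     0  -5/2     3 ]
R4 <- R4 - (2)*R1:  [  0   6   3  -2 ]
R4 <- R4 - (-2/7)*R2:  [     0      0   12/7  -16/7 ]
R4 <- R4 - (-24/35)*R3:  [     0      0      0  -8/35 ]
Row echelon form:
[ 2   -6    -3     -2 ]
[ 0  -21  -9/2     -1 ]
[ 0    0  -5/2      3 ]
[ 0    0     0  -8/35 ]
Nonzero rows / pivot columns: 4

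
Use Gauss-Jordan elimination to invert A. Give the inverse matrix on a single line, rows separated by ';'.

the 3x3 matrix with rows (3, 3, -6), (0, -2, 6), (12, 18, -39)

Gauss-Jordan on [A | I]:
R1 <- (1/3)*R1:  [   1    1   -2  |  1/3    0    0 ]
R3 <- R3 - (12)*R1:  [   0    6  -15  |   -4    0    1 ]
R2 <- (1/-2)*R2:  [    0     1    -3  |     0  -1/2     0 ]
R1 <- R1 - (1)*R2:  [   1    0    1  |  1/3  1/2    0 ]
R3 <- R3 - (6)*R2:  [  0   0   3  |  -4   3   1 ]
R3 <- (1/3)*R3:  [    0     0     1  |  -4/3     1   1/3 ]
R1 <- R1 - (1)*R3:  [    1     0     0  |   5/3  -1/2  -1/3 ]
R2 <- R2 - (-3)*R3:  [   0    1    0  |   -4  5/2    1 ]
Right block of [I | A^{-1}] is the inverse:
[  5/3  -1/2  -1/3 ]
[   -4   5/2     1 ]
[ -4/3     1   1/3 ]

inverse = [5/3 -1/2 -1/3; -4 5/2 1; -4/3 1 1/3]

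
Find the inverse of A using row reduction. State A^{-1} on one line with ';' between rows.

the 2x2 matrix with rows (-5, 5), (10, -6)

inverse = [3/10 1/4; 1/2 1/4]

Gauss-Jordan on [A | I]:
R1 <- (1/-5)*R1:  [    1    -1  |  -1/5     0 ]
R2 <- R2 - (10)*R1:  [ 0  4  |  2  1 ]
R2 <- (1/4)*R2:  [   0    1  |  1/2  1/4 ]
R1 <- R1 - (-1)*R2:  [    1     0  |  3/10   1/4 ]
Right block of [I | A^{-1}] is the inverse:
[ 3/10  1/4 ]
[  1/2  1/4 ]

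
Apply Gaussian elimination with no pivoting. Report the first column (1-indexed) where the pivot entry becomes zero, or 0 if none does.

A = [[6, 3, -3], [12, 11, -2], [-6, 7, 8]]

first zero-pivot column = 0

Naive forward elimination:
R2 <- R2 - (2)*R1:  [ 0  5  4 ]
R3 <- R3 - (-1)*R1:  [  0  10   5 ]
R3 <- R3 - (2)*R2:  [  0   0  -3 ]
All pivots nonzero; naive elimination completes without hitting a zero pivot.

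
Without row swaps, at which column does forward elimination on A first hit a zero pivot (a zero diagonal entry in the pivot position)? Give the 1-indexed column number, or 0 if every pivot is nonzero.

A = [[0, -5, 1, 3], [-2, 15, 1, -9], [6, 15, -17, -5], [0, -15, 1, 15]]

Naive forward elimination:
Pivot entry (1,1) is zero but row 2 has -2 in column 1 -> naive elimination stops; a row interchange (e.g. R1 <-> R2) would be required here.

first zero-pivot column = 1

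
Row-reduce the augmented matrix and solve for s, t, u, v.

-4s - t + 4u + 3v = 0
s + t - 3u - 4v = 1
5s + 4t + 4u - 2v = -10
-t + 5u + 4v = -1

(0, -3, 0, -1)

Forward elimination on [A|b]:
R2 <- R2 - (-1/4)*R1:  [     0    3/4     -2  -13/4      1 ]
R3 <- R3 - (-5/4)*R1:  [    0  11/4     9   7/4   -10 ]
R3 <- R3 - (11/3)*R2:  [     0      0   49/3   41/3  -41/3 ]
R4 <- R4 - (-4/3)*R2:  [    0     0   7/3  -1/3   1/3 ]
R4 <- R4 - (1/7)*R3:  [     0      0      0  -16/7   16/7 ]
Row echelon form:
[ -4   -1     4      3  |      0 ]
[  0  3/4    -2  -13/4  |      1 ]
[  0    0  49/3   41/3  |  -41/3 ]
[  0    0     0  -16/7  |   16/7 ]
Back-substitution:
v = (16/7) / (-16/7) = -1
u = (-41/3 - (41/3)*(-1)) / (49/3) = 0
t = (1 - (-2)*(0) - (-13/4)*(-1)) / (3/4) = -3
s = (0 - (-1)*(-3) - (4)*(0) - (3)*(-1)) / -4 = 0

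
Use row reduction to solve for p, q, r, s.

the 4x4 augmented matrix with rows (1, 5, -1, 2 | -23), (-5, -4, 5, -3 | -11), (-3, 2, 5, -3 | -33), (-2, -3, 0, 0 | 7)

Forward elimination on [A|b]:
R2 <- R2 - (-5)*R1:  [    0    21     0     7  -126 ]
R3 <- R3 - (-3)*R1:  [    0    17     2     3  -102 ]
R4 <- R4 - (-2)*R1:  [   0    7   -2    4  -39 ]
R3 <- R3 - (17/21)*R2:  [    0     0     2  -8/3     0 ]
R4 <- R4 - (1/3)*R2:  [   0    0   -2  5/3    3 ]
R4 <- R4 - (-1)*R3:  [  0   0   0  -1   3 ]
Row echelon form:
[ 1   5  -1     2  |   -23 ]
[ 0  21   0     7  |  -126 ]
[ 0   0   2  -8/3  |     0 ]
[ 0   0   0    -1  |     3 ]
Back-substitution:
s = (3) / -1 = -3
r = (0 - (-8/3)*(-3)) / 2 = -4
q = (-126 - (7)*(-3)) / 21 = -5
p = (-23 - (5)*(-5) - (-1)*(-4) - (2)*(-3)) / 1 = 4

(4, -5, -4, -3)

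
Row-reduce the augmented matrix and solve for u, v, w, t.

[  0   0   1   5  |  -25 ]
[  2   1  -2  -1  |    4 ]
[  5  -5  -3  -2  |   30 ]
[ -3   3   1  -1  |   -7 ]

Forward elimination on [A|b]:
R1 <-> R2   (pivot in column 1 was zero)
[  2   1  -2  -1    4 ]
[  0   0   1   5  -25 ]
[  5  -5  -3  -2   30 ]
[ -3   3   1  -1   -7 ]
R3 <- R3 - (5/2)*R1:  [     0  -15/2      2    1/2     20 ]
R4 <- R4 - (-3/2)*R1:  [    0   9/2    -2  -5/2    -1 ]
R2 <-> R3   (pivot in column 2 was zero)
[ 2      1  -2    -1    4 ]
[ 0  -15/2   2   1/2   20 ]
[ 0      0   1     5  -25 ]
[ 0    9/2  -2  -5/2   -1 ]
R4 <- R4 - (-3/5)*R2:  [     0      0   -4/5  -11/5     11 ]
R4 <- R4 - (-4/5)*R3:  [   0    0    0  9/5   -9 ]
Row echelon form:
[ 2      1  -2   -1  |    4 ]
[ 0  -15/2   2  1/2  |   20 ]
[ 0      0   1    5  |  -25 ]
[ 0      0   0  9/5  |   -9 ]
Back-substitution:
t = (-9) / (9/5) = -5
w = (-25 - (5)*(-5)) / 1 = 0
v = (20 - (2)*(0) - (1/2)*(-5)) / (-15/2) = -3
u = (4 - (1)*(-3) - (-2)*(0) - (-1)*(-5)) / 2 = 1

(1, -3, 0, -5)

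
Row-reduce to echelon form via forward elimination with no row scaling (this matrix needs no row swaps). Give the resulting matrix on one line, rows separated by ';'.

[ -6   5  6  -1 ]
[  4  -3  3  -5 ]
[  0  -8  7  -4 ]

REF = [-6 5 6 -1; 0 1/3 7 -17/3; 0 0 175 -140]

Forward elimination:
R2 <- R2 - (-2/3)*R1:  [     0    1/3      7  -17/3 ]
R3 <- R3 - (-24)*R2:  [    0     0   175  -140 ]
Row echelon form:
[ -6    5    6     -1 ]
[  0  1/3    7  -17/3 ]
[  0    0  175   -140 ]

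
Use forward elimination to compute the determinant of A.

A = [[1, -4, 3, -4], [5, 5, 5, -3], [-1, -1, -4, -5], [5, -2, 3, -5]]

det(A) = -879

Forward elimination:
R2 <- R2 - (5)*R1:  [   0   25  -10   17 ]
R3 <- R3 - (-1)*R1:  [  0  -5  -1  -9 ]
R4 <- R4 - (5)*R1:  [   0   18  -12   15 ]
R3 <- R3 - (-1/5)*R2:  [     0      0     -3  -28/5 ]
R4 <- R4 - (18/25)*R2:  [     0      0  -24/5  69/25 ]
R4 <- R4 - (8/5)*R3:  [      0       0       0  293/25 ]
Upper-triangular form:
[ 1  -4    3      -4 ]
[ 0  25  -10      17 ]
[ 0   0   -3   -28/5 ]
[ 0   0    0  293/25 ]
det(A) = (-1)^0 * (1) * (25) * (-3) * (293/25) = -879  (0 row swaps -> sign +1)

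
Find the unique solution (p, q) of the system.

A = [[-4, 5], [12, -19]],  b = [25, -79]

(-5, 1)

Forward elimination on [A|b]:
R2 <- R2 - (-3)*R1:  [  0  -4  -4 ]
Row echelon form:
[ -4   5  |  25 ]
[  0  -4  |  -4 ]
Back-substitution:
q = (-4) / -4 = 1
p = (25 - (5)*(1)) / -4 = -5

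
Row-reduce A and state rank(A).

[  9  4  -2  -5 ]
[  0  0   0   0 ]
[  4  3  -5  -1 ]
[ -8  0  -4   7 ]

rank(A) = 3

Row reduction:
R3 <- R3 - (4/9)*R1:  [     0   11/9  -37/9   11/9 ]
R4 <- R4 - (-8/9)*R1:  [     0   32/9  -52/9   23/9 ]
R2 <-> R3   (pivot in column 2 was zero)
[ 9     4     -2    -5 ]
[ 0  11/9  -37/9  11/9 ]
[ 0     0      0     0 ]
[ 0  32/9  -52/9  23/9 ]
R4 <- R4 - (32/11)*R2:  [     0      0  68/11     -1 ]
R3 <-> R4   (pivot in column 3 was zero)
[ 9     4     -2    -5 ]
[ 0  11/9  -37/9  11/9 ]
[ 0     0  68/11    -1 ]
[ 0     0      0     0 ]
Row echelon form:
[ 9     4     -2    -5 ]
[ 0  11/9  -37/9  11/9 ]
[ 0     0  68/11    -1 ]
[ 0     0      0     0 ]
Nonzero rows / pivot columns: 3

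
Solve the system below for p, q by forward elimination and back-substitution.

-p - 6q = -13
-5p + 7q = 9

(1, 2)

Forward elimination on [A|b]:
R2 <- R2 - (5)*R1:  [  0  37  74 ]
Row echelon form:
[ -1  -6  |  -13 ]
[  0  37  |   74 ]
Back-substitution:
q = (74) / 37 = 2
p = (-13 - (-6)*(2)) / -1 = 1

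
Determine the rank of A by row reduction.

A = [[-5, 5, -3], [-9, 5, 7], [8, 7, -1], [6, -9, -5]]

Row reduction:
R2 <- R2 - (9/5)*R1:  [    0    -4  62/5 ]
R3 <- R3 - (-8/5)*R1:  [     0     15  -29/5 ]
R4 <- R4 - (-6/5)*R1:  [     0     -3  -43/5 ]
R3 <- R3 - (-15/4)*R2:  [      0       0  407/10 ]
R4 <- R4 - (3/4)*R2:  [       0        0  -179/10 ]
R4 <- R4 - (-179/407)*R3:  [ 0  0  0 ]
Row echelon form:
[ -5   5      -3 ]
[  0  -4    62/5 ]
[  0   0  407/10 ]
[  0   0       0 ]
Nonzero rows / pivot columns: 3

rank(A) = 3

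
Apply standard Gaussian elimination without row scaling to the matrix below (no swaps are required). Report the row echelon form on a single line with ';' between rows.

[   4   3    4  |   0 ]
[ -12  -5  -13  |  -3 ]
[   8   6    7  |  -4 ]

REF = [4 3 4 0; 0 4 -1 -3; 0 0 -1 -4]

Forward elimination:
R2 <- R2 - (-3)*R1:  [  0   4  -1  -3 ]
R3 <- R3 - (2)*R1:  [  0   0  -1  -4 ]
Row echelon form:
[ 4  3   4  |   0 ]
[ 0  4  -1  |  -3 ]
[ 0  0  -1  |  -4 ]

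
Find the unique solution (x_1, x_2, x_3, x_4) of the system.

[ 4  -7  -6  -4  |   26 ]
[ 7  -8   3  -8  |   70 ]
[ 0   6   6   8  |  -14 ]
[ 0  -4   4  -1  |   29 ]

(3, -4, 3, -1)

Forward elimination on [A|b]:
R2 <- R2 - (7/4)*R1:  [    0  17/4  27/2    -1  49/2 ]
R3 <- R3 - (24/17)*R2:  [       0        0  -222/17   160/17  -826/17 ]
R4 <- R4 - (-16/17)*R2:  [      0       0  284/17  -33/17  885/17 ]
R4 <- R4 - (-142/111)*R3:  [         0          0          0   1121/111  -1121/111 ]
Row echelon form:
[ 4    -7       -6        -4  |         26 ]
[ 0  17/4     27/2        -1  |       49/2 ]
[ 0     0  -222/17    160/17  |    -826/17 ]
[ 0     0        0  1121/111  |  -1121/111 ]
Back-substitution:
x_4 = (-1121/111) / (1121/111) = -1
x_3 = (-826/17 - (160/17)*(-1)) / (-222/17) = 3
x_2 = (49/2 - (27/2)*(3) - (-1)*(-1)) / (17/4) = -4
x_1 = (26 - (-7)*(-4) - (-6)*(3) - (-4)*(-1)) / 4 = 3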